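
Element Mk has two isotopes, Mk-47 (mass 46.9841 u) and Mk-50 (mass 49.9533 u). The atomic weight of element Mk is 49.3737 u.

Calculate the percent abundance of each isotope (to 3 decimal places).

Mk-47: 19.520%, Mk-50: 80.480%

Writing the weighted mean with unknown fraction x of Mk-47:
46.9841·x + 49.9533·(1 − x) = 49.3737
(46.9841 − 49.9533)·x = 49.3737 − 49.9533
x = -0.5796 / -2.9692 = 0.19520 → 19.520% Mk-47, 80.480% Mk-50.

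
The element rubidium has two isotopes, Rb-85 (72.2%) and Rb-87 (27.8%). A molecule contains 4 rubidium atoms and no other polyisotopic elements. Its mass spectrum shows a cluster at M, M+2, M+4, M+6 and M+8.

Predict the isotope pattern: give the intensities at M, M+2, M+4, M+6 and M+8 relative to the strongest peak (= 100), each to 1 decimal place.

Expanding (0.722 + 0.278)^4:
P(M) = 0.722^4 = 0.271737
P(M+2) = 4 × 0.722^3 × 0.278^1 = 0.418520
P(M+4) = 6 × 0.722^2 × 0.278^2 = 0.241721
P(M+6) = 4 × 0.722^1 × 0.278^3 = 0.062049
P(M+8) = 0.278^4 = 0.005973
The M+2 peak is largest (0.418520); scaling to 100 gives 64.9 : 100.0 : 57.8 : 14.8 : 1.4.

64.9 : 100.0 : 57.8 : 14.8 : 1.4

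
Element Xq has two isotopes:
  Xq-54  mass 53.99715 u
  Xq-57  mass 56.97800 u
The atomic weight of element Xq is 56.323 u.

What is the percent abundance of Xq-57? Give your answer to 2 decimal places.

Let x be the fractional abundance of Xq-54; then Xq-57 has abundance 1 − x.
53.99715·x + 56.97800·(1 − x) = 56.323
(53.99715 − 56.97800)·x = 56.323 − 56.97800
x = -0.65500 / -2.98085 = 0.21974 → 21.97% Xq-54, 78.03% Xq-57.

78.03%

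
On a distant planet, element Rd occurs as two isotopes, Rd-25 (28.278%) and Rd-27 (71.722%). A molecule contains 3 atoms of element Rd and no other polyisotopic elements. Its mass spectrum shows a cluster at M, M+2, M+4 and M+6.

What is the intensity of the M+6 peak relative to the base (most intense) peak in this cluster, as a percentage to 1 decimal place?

84.5%

Term probabilities: M 0.0226, M+2 0.1721, M+4 0.4364, M+6 0.3689. Base peak = M+4.
P(M+4) = C(3,2) × 0.28278^1 × 0.71722^2 = 3 × 0.28278 × 0.51440453 = 0.436390 (base)
P(M+6) = C(3,3) × 0.28278^0 × 0.71722^3 = 1 × 1.0000 × 0.36894122 = 0.368941
Relative intensity = 0.368941 / 0.436390 × 100 = 84.5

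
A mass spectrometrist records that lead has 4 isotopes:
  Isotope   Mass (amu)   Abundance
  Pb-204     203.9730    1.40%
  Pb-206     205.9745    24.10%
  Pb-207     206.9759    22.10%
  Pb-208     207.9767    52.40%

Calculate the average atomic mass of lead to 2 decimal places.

207.22 amu

The abundance-weighted mean is 0.0140 × 203.9730 + 0.2410 × 205.9745 + 0.2210 × 206.9759 + 0.5240 × 207.9767
= 2.85562 + 49.63985 + 45.74167 + 108.97979 = 207.21693 amu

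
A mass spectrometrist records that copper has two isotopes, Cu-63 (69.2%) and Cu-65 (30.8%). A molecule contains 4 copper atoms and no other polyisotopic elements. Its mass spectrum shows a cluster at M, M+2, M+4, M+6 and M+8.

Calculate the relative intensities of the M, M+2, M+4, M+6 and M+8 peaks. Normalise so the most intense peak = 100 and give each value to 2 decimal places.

The 4 Cu atoms are independent, so intensities follow the terms of (0.692 + 0.308)^4.
P(M) = 0.692^4 = 0.229311
P(M+2) = 4 × 0.692^3 × 0.308^1 = 0.408253
P(M+4) = 6 × 0.692^2 × 0.308^2 = 0.272562
P(M+6) = 4 × 0.692^1 × 0.308^3 = 0.080876
P(M+8) = 0.308^4 = 0.008999
The M+2 peak is largest (0.408253); scaling to 100 gives 56.17 : 100.00 : 66.76 : 19.81 : 2.20.

56.17 : 100.00 : 66.76 : 19.81 : 2.20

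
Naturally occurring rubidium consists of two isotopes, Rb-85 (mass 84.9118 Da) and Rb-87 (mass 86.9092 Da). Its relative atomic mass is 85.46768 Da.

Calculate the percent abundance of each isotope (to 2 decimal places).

Let x be the fractional abundance of Rb-85; then Rb-87 has abundance 1 − x.
84.9118·x + 86.9092·(1 − x) = 85.46768
(84.9118 − 86.9092)·x = 85.46768 − 86.9092
x = -1.44152 / -1.9974 = 0.72170 → 72.17% Rb-85, 27.83% Rb-87.

Rb-85: 72.17%, Rb-87: 27.83%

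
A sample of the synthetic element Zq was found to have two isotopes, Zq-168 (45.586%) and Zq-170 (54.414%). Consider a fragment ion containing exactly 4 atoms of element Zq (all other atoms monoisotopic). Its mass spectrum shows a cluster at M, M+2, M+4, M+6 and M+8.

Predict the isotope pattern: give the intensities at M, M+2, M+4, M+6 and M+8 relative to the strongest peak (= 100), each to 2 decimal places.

11.70 : 55.85 : 100.00 : 79.58 : 23.75

The 4 Zq atoms are independent, so intensities follow the terms of (0.45586 + 0.54414)^4.
P(M) = 0.45586^4 = 0.043184
P(M+2) = 4 × 0.45586^3 × 0.54414^1 = 0.206189
P(M+4) = 6 × 0.45586^2 × 0.54414^2 = 0.369178
P(M+6) = 4 × 0.45586^1 × 0.54414^3 = 0.293781
P(M+8) = 0.54414^4 = 0.087668
The M+4 peak is largest (0.369178); scaling to 100 gives 11.70 : 55.85 : 100.00 : 79.58 : 23.75.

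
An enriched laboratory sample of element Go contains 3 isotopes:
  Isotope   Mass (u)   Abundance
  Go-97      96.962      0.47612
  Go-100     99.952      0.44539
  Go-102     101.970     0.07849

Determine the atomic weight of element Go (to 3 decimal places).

98.687 u

Average mass = Σ (abundance × isotope mass) = 0.47612 × 96.962 + 0.44539 × 99.952 + 0.07849 × 101.970
= 46.1655 + 44.5176 + 8.0036 = 98.6867 u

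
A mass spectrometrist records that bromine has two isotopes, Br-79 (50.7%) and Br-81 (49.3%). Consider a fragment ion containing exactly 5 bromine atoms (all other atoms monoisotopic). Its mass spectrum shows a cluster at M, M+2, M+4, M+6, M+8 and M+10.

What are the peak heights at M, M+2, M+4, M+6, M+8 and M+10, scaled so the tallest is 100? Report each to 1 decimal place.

Each Br atom is independently Br-79 (p = 0.507) or Br-81 (q = 0.493); the cluster is the binomial expansion (p + q)^5.
P(M) = 0.507^5 = 0.033500
P(M+2) = 5 × 0.507^4 × 0.493^1 = 0.162873
P(M+4) = 10 × 0.507^3 × 0.493^2 = 0.316751
P(M+6) = 10 × 0.507^2 × 0.493^3 = 0.308004
P(M+8) = 5 × 0.507^1 × 0.493^4 = 0.149750
P(M+10) = 0.493^5 = 0.029123
The M+4 peak is largest (0.316751); scaling to 100 gives 10.6 : 51.4 : 100.0 : 97.2 : 47.3 : 9.2.

10.6 : 51.4 : 100.0 : 97.2 : 47.3 : 9.2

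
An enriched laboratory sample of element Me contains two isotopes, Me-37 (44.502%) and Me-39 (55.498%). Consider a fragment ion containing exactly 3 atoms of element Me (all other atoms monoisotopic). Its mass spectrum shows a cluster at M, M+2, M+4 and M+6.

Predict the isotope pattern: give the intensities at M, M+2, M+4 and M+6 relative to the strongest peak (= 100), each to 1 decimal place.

Each Me atom is independently Me-37 (p = 0.44502) or Me-39 (q = 0.55498); the cluster is the binomial expansion (p + q)^3.
P(M) = 0.44502^3 = 0.088133
P(M+2) = 3 × 0.44502^2 × 0.55498^1 = 0.329729
P(M+4) = 3 × 0.44502^1 × 0.55498^2 = 0.411202
P(M+6) = 0.55498^3 = 0.170935
The M+4 peak is largest (0.411202); scaling to 100 gives 21.4 : 80.2 : 100.0 : 41.6.

21.4 : 80.2 : 100.0 : 41.6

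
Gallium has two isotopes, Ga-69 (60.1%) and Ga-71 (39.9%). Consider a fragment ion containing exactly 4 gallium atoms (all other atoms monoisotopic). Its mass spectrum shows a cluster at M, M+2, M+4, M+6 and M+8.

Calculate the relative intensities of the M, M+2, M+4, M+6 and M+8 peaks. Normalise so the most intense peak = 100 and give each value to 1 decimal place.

37.7 : 100.0 : 99.6 : 44.1 : 7.3

Each Ga atom is independently Ga-69 (p = 0.601) or Ga-71 (q = 0.399); the cluster is the binomial expansion (p + q)^4.
P(M) = 0.601^4 = 0.130466
P(M+2) = 4 × 0.601^3 × 0.399^1 = 0.346463
P(M+4) = 6 × 0.601^2 × 0.399^2 = 0.345021
P(M+6) = 4 × 0.601^1 × 0.399^3 = 0.152705
P(M+8) = 0.399^4 = 0.025345
The M+2 peak is largest (0.346463); scaling to 100 gives 37.7 : 100.0 : 99.6 : 44.1 : 7.3.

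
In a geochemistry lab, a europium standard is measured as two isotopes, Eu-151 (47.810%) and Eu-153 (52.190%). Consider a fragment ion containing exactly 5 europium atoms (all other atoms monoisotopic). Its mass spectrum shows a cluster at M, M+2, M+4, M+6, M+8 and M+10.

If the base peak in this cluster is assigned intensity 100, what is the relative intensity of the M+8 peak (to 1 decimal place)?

54.6

Term probabilities: M 0.0250, M+2 0.1363, M+4 0.2977, M+6 0.3249, M+8 0.1774, M+10 0.0387. Base peak = M+6.
P(M+6) = C(5,3) × 0.47810^2 × 0.52190^3 = 10 × 0.22857961 × 0.14215492 = 0.324937 (base)
P(M+8) = C(5,4) × 0.47810^1 × 0.52190^4 = 5 × 0.4781 × 0.07419065 = 0.177353
Relative intensity = 0.177353 / 0.324937 × 100 = 54.6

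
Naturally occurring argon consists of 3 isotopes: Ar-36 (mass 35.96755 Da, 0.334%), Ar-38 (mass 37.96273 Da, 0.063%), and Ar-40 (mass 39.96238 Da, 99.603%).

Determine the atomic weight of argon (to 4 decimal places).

Ar = Σ fᵢ·mᵢ = 0.00334 × 35.96755 + 0.00063 × 37.96273 + 0.99603 × 39.96238
= 0.120132 + 0.023917 + 39.803729 = 39.947778 Da

39.9478 Da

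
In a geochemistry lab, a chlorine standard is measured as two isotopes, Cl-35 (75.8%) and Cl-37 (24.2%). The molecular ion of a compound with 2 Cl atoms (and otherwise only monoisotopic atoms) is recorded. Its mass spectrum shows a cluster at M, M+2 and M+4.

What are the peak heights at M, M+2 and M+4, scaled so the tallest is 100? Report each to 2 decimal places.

100.00 : 63.85 : 10.19

Each Cl atom is independently Cl-35 (p = 0.758) or Cl-37 (q = 0.242); the cluster is the binomial expansion (p + q)^2.
P(M) = 0.758^2 = 0.574564
P(M+2) = 2 × 0.758^1 × 0.242^1 = 0.366872
P(M+4) = 0.242^2 = 0.058564
The M peak is largest (0.574564); scaling to 100 gives 100.00 : 63.85 : 10.19.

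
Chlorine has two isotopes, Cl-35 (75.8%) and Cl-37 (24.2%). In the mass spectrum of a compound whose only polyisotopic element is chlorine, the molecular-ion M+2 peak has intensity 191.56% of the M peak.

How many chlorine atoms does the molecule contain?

6

With n Cl atoms, P(M+2)/P(M) = C(n,1)·p^(n−1)q / p^n = n·q/p = n · 0.242/0.758.
n = 1.9156 × 0.758/0.242 = 6.00 ≈ 6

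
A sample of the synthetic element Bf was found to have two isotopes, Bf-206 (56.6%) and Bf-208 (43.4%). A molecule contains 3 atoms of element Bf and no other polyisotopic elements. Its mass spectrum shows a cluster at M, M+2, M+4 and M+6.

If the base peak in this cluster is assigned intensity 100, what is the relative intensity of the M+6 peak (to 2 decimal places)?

(0.566 + 0.434)^3 gives M 0.1813, M+2 0.4171, M+4 0.3198, M+6 0.0817; the largest is M+2.
P(M+2) = C(3,1) × 0.566^2 × 0.434^1 = 3 × 0.320356 × 0.4340 = 0.417104 (base)
P(M+6) = C(3,3) × 0.566^0 × 0.434^3 = 1 × 1.0000 × 0.0817465 = 0.081747
Relative intensity = 0.081747 / 0.417104 × 100 = 19.60

19.60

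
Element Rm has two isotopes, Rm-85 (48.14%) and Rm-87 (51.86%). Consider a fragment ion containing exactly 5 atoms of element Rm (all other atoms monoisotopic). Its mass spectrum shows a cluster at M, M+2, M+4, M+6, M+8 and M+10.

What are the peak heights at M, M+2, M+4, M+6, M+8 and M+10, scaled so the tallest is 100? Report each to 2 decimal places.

8.00 : 43.08 : 92.83 : 100.00 : 53.86 : 11.61

Expanding (0.4814 + 0.5186)^5:
P(M) = 0.4814^5 = 0.025854
P(M+2) = 5 × 0.4814^4 × 0.5186^1 = 0.139260
P(M+4) = 10 × 0.4814^3 × 0.5186^2 = 0.300043
P(M+6) = 10 × 0.4814^2 × 0.5186^3 = 0.323229
P(M+8) = 5 × 0.4814^1 × 0.5186^4 = 0.174103
P(M+10) = 0.5186^5 = 0.037511
The M+6 peak is largest (0.323229); scaling to 100 gives 8.00 : 43.08 : 92.83 : 100.00 : 53.86 : 11.61.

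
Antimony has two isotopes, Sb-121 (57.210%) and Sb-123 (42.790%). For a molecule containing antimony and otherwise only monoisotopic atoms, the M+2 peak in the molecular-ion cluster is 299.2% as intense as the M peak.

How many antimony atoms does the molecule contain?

For n independent Sb atoms, I(M+2)/I(M) = n · (abundance Sb-123) / (abundance Sb-121) = n · 0.42790/0.57210.
n = 2.992 × 0.57210/0.42790 = 4.00 ≈ 4

4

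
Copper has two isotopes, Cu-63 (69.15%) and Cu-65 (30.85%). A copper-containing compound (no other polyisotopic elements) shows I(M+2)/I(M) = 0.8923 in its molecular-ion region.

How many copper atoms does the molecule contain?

2

With n Cu atoms, P(M+2)/P(M) = C(n,1)·p^(n−1)q / p^n = n·q/p = n · 0.3085/0.6915.
n = 0.8923 × 0.6915/0.3085 = 2.00 ≈ 2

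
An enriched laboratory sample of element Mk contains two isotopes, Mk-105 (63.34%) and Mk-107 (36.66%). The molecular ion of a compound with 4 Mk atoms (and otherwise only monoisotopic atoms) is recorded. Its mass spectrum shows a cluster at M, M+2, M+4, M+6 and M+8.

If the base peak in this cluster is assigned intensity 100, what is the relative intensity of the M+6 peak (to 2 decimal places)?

(0.6334 + 0.3666)^4 gives M 0.1610, M+2 0.3726, M+4 0.3235, M+6 0.1248, M+8 0.0181; the largest is M+2.
P(M+2) = C(4,1) × 0.6334^3 × 0.3666^1 = 4 × 0.25411727 × 0.3666 = 0.372638 (base)
P(M+6) = C(4,3) × 0.6334^1 × 0.3666^3 = 4 × 0.6334 × 0.04926941 = 0.124829
Relative intensity = 0.124829 / 0.372638 × 100 = 33.50

33.50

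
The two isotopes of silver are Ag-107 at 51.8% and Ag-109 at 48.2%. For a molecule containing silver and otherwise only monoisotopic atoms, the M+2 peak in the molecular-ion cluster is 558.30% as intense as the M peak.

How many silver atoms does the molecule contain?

6

For n independent Ag atoms, I(M+2)/I(M) = n · (abundance Ag-109) / (abundance Ag-107) = n · 0.482/0.518.
n = 5.5830 × 0.518/0.482 = 6.00 ≈ 6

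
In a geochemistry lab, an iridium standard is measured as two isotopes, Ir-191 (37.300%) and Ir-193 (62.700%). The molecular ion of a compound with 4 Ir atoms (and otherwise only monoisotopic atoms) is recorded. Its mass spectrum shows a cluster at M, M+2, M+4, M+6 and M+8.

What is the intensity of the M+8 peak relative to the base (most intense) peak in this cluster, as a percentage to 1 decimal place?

Binomial terms of (0.37300 + 0.62700)^4: M 0.0194, M+2 0.1302, M+4 0.3282, M+6 0.3678, M+8 0.1546 → M+6 is the base peak.
P(M+6) = C(4,3) × 0.37300^1 × 0.62700^3 = 4 × 0.3730 × 0.24649188 = 0.367766 (base)
P(M+8) = C(4,4) × 0.37300^0 × 0.62700^4 = 1 × 1.0000 × 0.15455041 = 0.154550
Relative intensity = 0.154550 / 0.367766 × 100 = 42.0

42.0%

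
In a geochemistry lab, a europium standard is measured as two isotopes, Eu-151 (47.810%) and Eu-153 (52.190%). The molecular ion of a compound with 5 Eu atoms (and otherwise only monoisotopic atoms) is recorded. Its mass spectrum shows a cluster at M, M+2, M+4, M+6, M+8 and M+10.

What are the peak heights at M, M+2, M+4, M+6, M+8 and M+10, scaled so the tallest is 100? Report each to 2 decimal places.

7.69 : 41.96 : 91.61 : 100.00 : 54.58 : 11.92

Expanding (0.47810 + 0.52190)^5:
P(M) = 0.47810^5 = 0.024980
P(M+2) = 5 × 0.47810^4 × 0.52190^1 = 0.136343
P(M+4) = 10 × 0.47810^3 × 0.52190^2 = 0.297667
P(M+6) = 10 × 0.47810^2 × 0.52190^3 = 0.324937
P(M+8) = 5 × 0.47810^1 × 0.52190^4 = 0.177353
P(M+10) = 0.52190^5 = 0.038720
The M+6 peak is largest (0.324937); scaling to 100 gives 7.69 : 41.96 : 91.61 : 100.00 : 54.58 : 11.92.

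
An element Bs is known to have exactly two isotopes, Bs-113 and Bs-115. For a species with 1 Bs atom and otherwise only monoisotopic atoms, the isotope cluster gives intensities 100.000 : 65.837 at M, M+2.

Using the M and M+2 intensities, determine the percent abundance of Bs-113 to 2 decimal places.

Let p = fractional abundance of Bs-113. I(M+2)/I(M) = [C(1,1)·p^0·(1−p)] / p^1 = 1·(1−p)/p = 65.837/100.000 = 0.6584
(1−p)/p = 0.6584/1 = 0.6584  ⇒  p = 1/(1 + 0.6584) = 0.6030
Bs-113: 60.30%, Bs-115: 39.70%.

60.30%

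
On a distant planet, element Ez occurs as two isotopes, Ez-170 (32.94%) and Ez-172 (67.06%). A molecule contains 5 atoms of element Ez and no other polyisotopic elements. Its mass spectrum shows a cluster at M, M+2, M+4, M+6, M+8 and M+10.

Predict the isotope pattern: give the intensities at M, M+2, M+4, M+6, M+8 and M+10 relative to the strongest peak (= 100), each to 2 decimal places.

Expanding (0.3294 + 0.6706)^5:
P(M) = 0.3294^5 = 0.003878
P(M+2) = 5 × 0.3294^4 × 0.6706^1 = 0.039476
P(M+4) = 10 × 0.3294^3 × 0.6706^2 = 0.160730
P(M+6) = 10 × 0.3294^2 × 0.6706^3 = 0.327218
P(M+8) = 5 × 0.3294^1 × 0.6706^4 = 0.333079
P(M+10) = 0.6706^5 = 0.135618
The M+8 peak is largest (0.333079); scaling to 100 gives 1.16 : 11.85 : 48.26 : 98.24 : 100.00 : 40.72.

1.16 : 11.85 : 48.26 : 98.24 : 100.00 : 40.72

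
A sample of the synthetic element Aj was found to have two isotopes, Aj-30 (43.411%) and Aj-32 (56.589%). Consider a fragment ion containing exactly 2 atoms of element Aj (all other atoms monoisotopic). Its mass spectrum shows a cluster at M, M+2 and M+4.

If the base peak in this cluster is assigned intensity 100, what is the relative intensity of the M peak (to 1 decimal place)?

38.4

Binomial terms of (0.43411 + 0.56589)^2: M 0.1885, M+2 0.4913, M+4 0.3202 → M+2 is the base peak.
P(M+2) = C(2,1) × 0.43411^1 × 0.56589^1 = 2 × 0.43411 × 0.56589 = 0.491317 (base)
P(M) = C(2,0) × 0.43411^2 × 0.56589^0 = 1 × 0.18845149 × 1.0000 = 0.188451
Relative intensity = 0.188451 / 0.491317 × 100 = 38.4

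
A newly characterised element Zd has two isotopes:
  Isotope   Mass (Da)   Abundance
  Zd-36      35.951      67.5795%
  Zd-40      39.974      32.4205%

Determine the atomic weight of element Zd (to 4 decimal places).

The abundance-weighted mean is 0.675795 × 35.951 + 0.324205 × 39.974
= 24.29551 + 12.95977 = 37.25528 Da

37.2553 Da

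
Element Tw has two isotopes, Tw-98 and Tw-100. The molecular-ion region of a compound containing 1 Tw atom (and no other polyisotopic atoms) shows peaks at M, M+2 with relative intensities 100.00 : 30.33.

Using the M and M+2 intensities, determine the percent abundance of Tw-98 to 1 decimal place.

Let p = fractional abundance of Tw-98. I(M+2)/I(M) = [C(1,1)·p^0·(1−p)] / p^1 = 1·(1−p)/p = 30.33/100.00 = 0.3033
(1−p)/p = 0.3033/1 = 0.3033  ⇒  p = 1/(1 + 0.3033) = 0.7673
Tw-98: 76.7%, Tw-100: 23.3%.

76.7%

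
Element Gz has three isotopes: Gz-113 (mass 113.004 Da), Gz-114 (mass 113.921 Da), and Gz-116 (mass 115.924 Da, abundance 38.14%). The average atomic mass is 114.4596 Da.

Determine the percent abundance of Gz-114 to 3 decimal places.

37.286%

Let x and y be the fractions of Gz-113 and Gz-114. Then x + y = 1 − 0.3814 = 0.6186 and 113.004x + 113.921y = 114.4596 − 0.3814×115.924 = 70.2461864.
Substituting: 113.004x + 113.921(0.6186 − x) = 70.2461864
(113.004 − 113.921)x = -0.2253442  ⇒  x = 0.24574, y = 0.37286
Gz-113: 24.574%, Gz-114: 37.286%.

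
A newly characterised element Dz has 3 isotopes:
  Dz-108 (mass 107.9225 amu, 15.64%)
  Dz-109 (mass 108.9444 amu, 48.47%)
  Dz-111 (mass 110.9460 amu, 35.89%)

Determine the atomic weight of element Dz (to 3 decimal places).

Average mass = Σ (abundance × isotope mass) = 0.1564 × 107.9225 + 0.4847 × 108.9444 + 0.3589 × 110.9460
= 16.87908 + 52.80535 + 39.81852 = 109.50295 amu

109.503 amu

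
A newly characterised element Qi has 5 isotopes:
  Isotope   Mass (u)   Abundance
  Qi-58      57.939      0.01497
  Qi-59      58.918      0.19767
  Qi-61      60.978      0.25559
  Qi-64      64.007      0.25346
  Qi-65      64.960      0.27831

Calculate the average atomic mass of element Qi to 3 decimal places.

The abundance-weighted mean is 0.01497 × 57.939 + 0.19767 × 58.918 + 0.25559 × 60.978 + 0.25346 × 64.007 + 0.27831 × 64.960
= 0.8673 + 11.6463 + 15.5854 + 16.2232 + 18.0790 = 62.4012 u

62.401 u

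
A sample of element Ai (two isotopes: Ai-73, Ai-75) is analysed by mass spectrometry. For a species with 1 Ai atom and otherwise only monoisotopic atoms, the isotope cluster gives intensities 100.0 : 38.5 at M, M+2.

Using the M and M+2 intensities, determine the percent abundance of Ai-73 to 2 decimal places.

Let p = fractional abundance of Ai-73. I(M+2)/I(M) = [C(1,1)·p^0·(1−p)] / p^1 = 1·(1−p)/p = 38.5/100.0 = 0.3850
(1−p)/p = 0.3850/1 = 0.3850  ⇒  p = 1/(1 + 0.3850) = 0.7220
Ai-73: 72.20%, Ai-75: 27.80%.

72.20%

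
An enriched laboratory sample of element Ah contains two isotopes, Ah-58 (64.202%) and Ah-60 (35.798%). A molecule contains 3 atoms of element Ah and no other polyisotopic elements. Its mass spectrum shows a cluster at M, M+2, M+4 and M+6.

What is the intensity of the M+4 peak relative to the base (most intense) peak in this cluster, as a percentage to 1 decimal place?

55.8%

Binomial terms of (0.64202 + 0.35798)^3: M 0.2646, M+2 0.4427, M+4 0.2468, M+6 0.0459 → M+2 is the base peak.
P(M+2) = C(3,1) × 0.64202^2 × 0.35798^1 = 3 × 0.41218968 × 0.35798 = 0.442667 (base)
P(M+4) = C(3,2) × 0.64202^1 × 0.35798^2 = 3 × 0.64202 × 0.12814968 = 0.246824
Relative intensity = 0.246824 / 0.442667 × 100 = 55.8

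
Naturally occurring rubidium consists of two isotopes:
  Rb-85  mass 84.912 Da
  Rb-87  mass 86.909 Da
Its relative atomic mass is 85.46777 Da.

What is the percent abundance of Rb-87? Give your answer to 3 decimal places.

27.830%

Writing the weighted mean with unknown fraction x of Rb-85:
84.912·x + 86.909·(1 − x) = 85.46777
(84.912 − 86.909)·x = 85.46777 − 86.909
x = -1.44123 / -1.997 = 0.72170 → 72.170% Rb-85, 27.830% Rb-87.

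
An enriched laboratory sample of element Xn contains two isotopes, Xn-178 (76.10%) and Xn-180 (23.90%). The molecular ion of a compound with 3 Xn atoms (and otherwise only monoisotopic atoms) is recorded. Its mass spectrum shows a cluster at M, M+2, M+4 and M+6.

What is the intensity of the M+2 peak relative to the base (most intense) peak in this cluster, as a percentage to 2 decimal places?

Binomial terms of (0.7610 + 0.2390)^3: M 0.4407, M+2 0.4152, M+4 0.1304, M+6 0.0137 → M is the base peak.
P(M) = C(3,0) × 0.7610^3 × 0.2390^0 = 1 × 0.44071108 × 1.0000 = 0.440711 (base)
P(M+2) = C(3,1) × 0.7610^2 × 0.2390^1 = 3 × 0.579121 × 0.2390 = 0.415230
Relative intensity = 0.415230 / 0.440711 × 100 = 94.22

94.22%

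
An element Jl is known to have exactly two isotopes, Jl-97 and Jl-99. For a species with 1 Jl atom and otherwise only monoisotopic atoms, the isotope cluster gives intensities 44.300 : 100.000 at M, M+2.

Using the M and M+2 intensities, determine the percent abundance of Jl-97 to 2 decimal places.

30.70%

If p is the fraction of Jl that is Jl-97, then I(M+2)/I(M) = [C(1,1)·p^0·(1−p)] / p^1 = 1·(1−p)/p = 100.000/44.300 = 2.2573
(1−p)/p = 2.2573/1 = 2.2573  ⇒  p = 1/(1 + 2.2573) = 0.3070
Jl-97: 30.70%, Jl-99: 69.30%.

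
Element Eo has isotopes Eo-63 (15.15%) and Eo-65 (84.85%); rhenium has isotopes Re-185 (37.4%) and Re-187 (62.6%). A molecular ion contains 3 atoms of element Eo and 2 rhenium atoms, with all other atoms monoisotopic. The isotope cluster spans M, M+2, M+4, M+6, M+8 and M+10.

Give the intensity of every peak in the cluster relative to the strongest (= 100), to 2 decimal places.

Element Eo pattern (n=3): 0.00347727 : 0.05842495 : 0.3272183 : 0.61087948
Rhenium pattern (n=2): 0.139876 : 0.468248 : 0.391876
Convolve the two distributions (both contribute in 2-u steps):
  M: 0.00347727×0.139876 = 0.000486
  M+2: 0.00347727×0.468248 + 0.05842495×0.139876 = 0.009800
  M+4: 0.00347727×0.391876 + 0.05842495×0.468248 + 0.3272183×0.139876 = 0.074490
  M+6: 0.05842495×0.391876 + 0.3272183×0.468248 + 0.61087948×0.139876 = 0.261562
  M+8: 0.3272183×0.391876 + 0.61087948×0.468248 = 0.414272
  M+10: 0.61087948×0.391876 = 0.239389
Scale to base peak (0.414272) = 100: 0.12 : 2.37 : 17.98 : 63.14 : 100.00 : 57.79

0.12 : 2.37 : 17.98 : 63.14 : 100.00 : 57.79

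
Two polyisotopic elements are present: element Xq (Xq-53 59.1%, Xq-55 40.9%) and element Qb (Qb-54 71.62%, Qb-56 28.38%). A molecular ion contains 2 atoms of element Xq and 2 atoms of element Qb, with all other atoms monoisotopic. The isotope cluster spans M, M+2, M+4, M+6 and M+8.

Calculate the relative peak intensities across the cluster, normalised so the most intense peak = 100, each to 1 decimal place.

Element Xq pattern (n=2): 0.349281 : 0.483438 : 0.167281
Element Qb pattern (n=2): 0.51294244 : 0.40651512 : 0.08054244
Convolve the two distributions (both contribute in 2-u steps):
  M: 0.349281×0.51294244 = 0.179161
  M+2: 0.349281×0.40651512 + 0.483438×0.51294244 = 0.389964
  M+4: 0.349281×0.08054244 + 0.483438×0.40651512 + 0.167281×0.51294244 = 0.310462
  M+6: 0.483438×0.08054244 + 0.167281×0.40651512 = 0.106940
  M+8: 0.167281×0.08054244 = 0.013473
Scale to base peak (0.389964) = 100: 45.9 : 100.0 : 79.6 : 27.4 : 3.5

45.9 : 100.0 : 79.6 : 27.4 : 3.5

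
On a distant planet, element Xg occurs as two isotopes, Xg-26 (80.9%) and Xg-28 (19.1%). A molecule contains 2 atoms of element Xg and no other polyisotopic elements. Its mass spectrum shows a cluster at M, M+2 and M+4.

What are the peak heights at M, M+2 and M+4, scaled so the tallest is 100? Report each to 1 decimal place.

The 2 Xg atoms are independent, so intensities follow the terms of (0.809 + 0.191)^2.
P(M) = 0.809^2 = 0.654481
P(M+2) = 2 × 0.809^1 × 0.191^1 = 0.309038
P(M+4) = 0.191^2 = 0.036481
The M peak is largest (0.654481); scaling to 100 gives 100.0 : 47.2 : 5.6.

100.0 : 47.2 : 5.6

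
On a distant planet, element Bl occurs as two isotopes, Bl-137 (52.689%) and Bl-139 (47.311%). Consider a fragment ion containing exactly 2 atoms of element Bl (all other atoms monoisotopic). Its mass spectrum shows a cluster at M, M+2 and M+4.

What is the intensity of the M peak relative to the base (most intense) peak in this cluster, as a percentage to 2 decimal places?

(0.52689 + 0.47311)^2 gives M 0.2776, M+2 0.4986, M+4 0.2238; the largest is M+2.
P(M+2) = C(2,1) × 0.52689^1 × 0.47311^1 = 2 × 0.52689 × 0.47311 = 0.498554 (base)
P(M) = C(2,0) × 0.52689^2 × 0.47311^0 = 1 × 0.27761307 × 1.0000 = 0.277613
Relative intensity = 0.277613 / 0.498554 × 100 = 55.68

55.68%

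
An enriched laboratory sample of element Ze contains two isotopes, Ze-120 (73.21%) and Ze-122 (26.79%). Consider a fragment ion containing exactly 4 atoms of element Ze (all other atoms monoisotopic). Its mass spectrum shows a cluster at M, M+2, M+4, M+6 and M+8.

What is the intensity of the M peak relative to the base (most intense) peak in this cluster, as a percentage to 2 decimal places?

Term probabilities: M 0.2873, M+2 0.4205, M+4 0.2308, M+6 0.0563, M+8 0.0052. Base peak = M+2.
P(M+2) = C(4,1) × 0.7321^3 × 0.2679^1 = 4 × 0.39238394 × 0.2679 = 0.420479 (base)
P(M) = C(4,0) × 0.7321^4 × 0.2679^0 = 1 × 0.28726428 × 1.0000 = 0.287264
Relative intensity = 0.287264 / 0.420479 × 100 = 68.32

68.32%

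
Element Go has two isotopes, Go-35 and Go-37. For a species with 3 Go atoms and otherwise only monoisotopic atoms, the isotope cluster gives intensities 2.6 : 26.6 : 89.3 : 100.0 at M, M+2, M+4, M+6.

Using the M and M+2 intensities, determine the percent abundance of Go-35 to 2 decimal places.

If p is the fraction of Go that is Go-35, then I(M+2)/I(M) = [C(3,1)·p^2·(1−p)] / p^3 = 3·(1−p)/p = 26.6/2.6 = 10.2308
(1−p)/p = 10.2308/3 = 3.4103  ⇒  p = 1/(1 + 3.4103) = 0.2267
Go-35: 22.67%, Go-37: 77.33%.

22.67%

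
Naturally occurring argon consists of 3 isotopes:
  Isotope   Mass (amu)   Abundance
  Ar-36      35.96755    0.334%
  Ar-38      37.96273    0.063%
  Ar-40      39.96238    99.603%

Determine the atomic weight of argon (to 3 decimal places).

Ar = Σ fᵢ·mᵢ = 0.00334 × 35.96755 + 0.00063 × 37.96273 + 0.99603 × 39.96238
= 0.120132 + 0.023917 + 39.803729 = 39.947778 amu

39.948 amu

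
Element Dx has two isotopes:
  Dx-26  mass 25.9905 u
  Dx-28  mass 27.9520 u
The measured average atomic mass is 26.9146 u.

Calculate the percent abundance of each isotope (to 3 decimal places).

Dx-26: 52.888%, Dx-28: 47.112%

Let x be the fractional abundance of Dx-26; then Dx-28 has abundance 1 − x.
25.9905·x + 27.9520·(1 − x) = 26.9146
(25.9905 − 27.9520)·x = 26.9146 − 27.9520
x = -1.0374 / -1.9615 = 0.52888 → 52.888% Dx-26, 47.112% Dx-28.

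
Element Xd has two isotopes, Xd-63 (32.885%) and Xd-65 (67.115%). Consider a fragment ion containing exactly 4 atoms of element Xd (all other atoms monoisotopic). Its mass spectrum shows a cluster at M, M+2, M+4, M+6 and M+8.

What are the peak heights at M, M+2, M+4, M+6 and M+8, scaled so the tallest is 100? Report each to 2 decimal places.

The 4 Xd atoms are independent, so intensities follow the terms of (0.32885 + 0.67115)^4.
P(M) = 0.32885^4 = 0.011695
P(M+2) = 4 × 0.32885^3 × 0.67115^1 = 0.095471
P(M+4) = 6 × 0.32885^2 × 0.67115^2 = 0.292271
P(M+6) = 4 × 0.32885^1 × 0.67115^3 = 0.397664
P(M+8) = 0.67115^4 = 0.202898
The M+6 peak is largest (0.397664); scaling to 100 gives 2.94 : 24.01 : 73.50 : 100.00 : 51.02.

2.94 : 24.01 : 73.50 : 100.00 : 51.02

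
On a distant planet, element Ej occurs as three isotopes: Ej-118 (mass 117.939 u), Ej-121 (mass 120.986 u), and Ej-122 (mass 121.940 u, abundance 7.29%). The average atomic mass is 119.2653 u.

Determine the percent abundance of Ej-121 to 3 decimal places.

33.956%

Let x and y be the fractions of Ej-118 and Ej-121. Then x + y = 1 − 0.0729 = 0.9271 and 117.939x + 120.986y = 119.2653 − 0.0729×121.940 = 110.375874.
Substituting: 117.939x + 120.986(0.9271 − x) = 110.375874
(117.939 − 120.986)x = -1.7902466  ⇒  x = 0.58754, y = 0.33956
Ej-118: 58.754%, Ej-121: 33.956%.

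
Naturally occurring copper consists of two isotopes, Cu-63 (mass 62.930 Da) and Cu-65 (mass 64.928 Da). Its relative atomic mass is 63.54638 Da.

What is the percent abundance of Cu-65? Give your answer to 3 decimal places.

30.850%

Writing the weighted mean with unknown fraction x of Cu-63:
62.930·x + 64.928·(1 − x) = 63.54638
(62.930 − 64.928)·x = 63.54638 − 64.928
x = -1.38162 / -1.998 = 0.69150 → 69.150% Cu-63, 30.850% Cu-65.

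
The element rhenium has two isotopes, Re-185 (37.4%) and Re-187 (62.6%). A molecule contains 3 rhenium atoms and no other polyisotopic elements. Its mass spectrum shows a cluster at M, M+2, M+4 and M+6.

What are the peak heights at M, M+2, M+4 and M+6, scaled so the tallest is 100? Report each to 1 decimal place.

Each Re atom is independently Re-185 (p = 0.374) or Re-187 (q = 0.626); the cluster is the binomial expansion (p + q)^3.
P(M) = 0.374^3 = 0.052314
P(M+2) = 3 × 0.374^2 × 0.626^1 = 0.262687
P(M+4) = 3 × 0.374^1 × 0.626^2 = 0.439685
P(M+6) = 0.626^3 = 0.245314
The M+4 peak is largest (0.439685); scaling to 100 gives 11.9 : 59.7 : 100.0 : 55.8.

11.9 : 59.7 : 100.0 : 55.8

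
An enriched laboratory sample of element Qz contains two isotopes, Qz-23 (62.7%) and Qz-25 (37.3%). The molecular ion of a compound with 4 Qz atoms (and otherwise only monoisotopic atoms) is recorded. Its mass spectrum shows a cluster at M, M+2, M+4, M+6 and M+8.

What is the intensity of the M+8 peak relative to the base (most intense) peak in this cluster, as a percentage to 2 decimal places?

(0.627 + 0.373)^4 gives M 0.1546, M+2 0.3678, M+4 0.3282, M+6 0.1302, M+8 0.0194; the largest is M+2.
P(M+2) = C(4,1) × 0.627^3 × 0.373^1 = 4 × 0.24649188 × 0.3730 = 0.367766 (base)
P(M+8) = C(4,4) × 0.627^0 × 0.373^4 = 1 × 1.0000 × 0.01935688 = 0.019357
Relative intensity = 0.019357 / 0.367766 × 100 = 5.26

5.26%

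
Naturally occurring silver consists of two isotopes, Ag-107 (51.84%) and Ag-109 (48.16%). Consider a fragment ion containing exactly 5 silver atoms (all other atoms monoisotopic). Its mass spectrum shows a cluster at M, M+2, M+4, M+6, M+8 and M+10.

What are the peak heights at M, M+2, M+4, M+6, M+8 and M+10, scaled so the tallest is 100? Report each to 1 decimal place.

11.6 : 53.8 : 100.0 : 92.9 : 43.2 : 8.0

The 5 Ag atoms are independent, so intensities follow the terms of (0.5184 + 0.4816)^5.
P(M) = 0.5184^5 = 0.037439
P(M+2) = 5 × 0.5184^4 × 0.4816^1 = 0.173907
P(M+4) = 10 × 0.5184^3 × 0.4816^2 = 0.323123
P(M+6) = 10 × 0.5184^2 × 0.4816^3 = 0.300185
P(M+8) = 5 × 0.5184^1 × 0.4816^4 = 0.139438
P(M+10) = 0.4816^5 = 0.025908
The M+4 peak is largest (0.323123); scaling to 100 gives 11.6 : 53.8 : 100.0 : 92.9 : 43.2 : 8.0.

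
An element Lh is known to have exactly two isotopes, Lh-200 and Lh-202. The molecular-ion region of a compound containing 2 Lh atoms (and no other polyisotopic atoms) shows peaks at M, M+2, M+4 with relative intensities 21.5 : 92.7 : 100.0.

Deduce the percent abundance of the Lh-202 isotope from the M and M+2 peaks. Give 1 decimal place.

68.3%

Let p = fractional abundance of Lh-200. I(M+2)/I(M) = [C(2,1)·p^1·(1−p)] / p^2 = 2·(1−p)/p = 92.7/21.5 = 4.3116
(1−p)/p = 4.3116/2 = 2.1558  ⇒  p = 1/(1 + 2.1558) = 0.3169
Lh-200: 31.7%, Lh-202: 68.3%.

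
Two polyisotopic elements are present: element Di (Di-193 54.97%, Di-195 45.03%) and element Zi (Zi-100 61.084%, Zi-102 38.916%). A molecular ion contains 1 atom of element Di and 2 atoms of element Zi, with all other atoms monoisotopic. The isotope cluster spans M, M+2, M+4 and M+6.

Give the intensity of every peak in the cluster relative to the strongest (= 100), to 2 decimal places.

47.77 : 100.00 : 69.25 : 15.88

Element Di pattern (n=1): 0.5497 : 0.4503
Element Zi pattern (n=2): 0.37312551 : 0.47542899 : 0.15144551
Convolve the two distributions (both contribute in 2-u steps):
  M: 0.5497×0.37312551 = 0.205107
  M+2: 0.5497×0.47542899 + 0.4503×0.37312551 = 0.429362
  M+4: 0.5497×0.15144551 + 0.4503×0.47542899 = 0.297335
  M+6: 0.4503×0.15144551 = 0.068196
Scale to base peak (0.429362) = 100: 47.77 : 100.00 : 69.25 : 15.88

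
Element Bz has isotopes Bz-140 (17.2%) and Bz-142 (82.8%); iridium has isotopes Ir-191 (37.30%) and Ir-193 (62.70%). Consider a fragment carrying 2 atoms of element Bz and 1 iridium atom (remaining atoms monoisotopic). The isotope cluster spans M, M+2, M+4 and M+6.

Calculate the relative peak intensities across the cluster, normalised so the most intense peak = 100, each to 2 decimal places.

2.54 : 28.73 : 100.00 : 98.98

Element Bz pattern (n=2): 0.029584 : 0.284832 : 0.685584
Iridium pattern (n=1): 0.3730 : 0.6270
Convolve the two distributions (both contribute in 2-u steps):
  M: 0.029584×0.3730 = 0.011035
  M+2: 0.029584×0.6270 + 0.284832×0.3730 = 0.124792
  M+4: 0.284832×0.6270 + 0.685584×0.3730 = 0.434312
  M+6: 0.685584×0.6270 = 0.429861
Scale to base peak (0.434312) = 100: 2.54 : 28.73 : 100.00 : 98.98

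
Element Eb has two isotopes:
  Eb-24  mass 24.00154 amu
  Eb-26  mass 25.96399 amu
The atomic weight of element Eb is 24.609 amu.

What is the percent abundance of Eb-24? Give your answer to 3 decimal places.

69.046%

Writing the weighted mean with unknown fraction x of Eb-24:
24.00154·x + 25.96399·(1 − x) = 24.609
(24.00154 − 25.96399)·x = 24.609 − 25.96399
x = -1.35499 / -1.96245 = 0.69046 → 69.046% Eb-24, 30.954% Eb-26.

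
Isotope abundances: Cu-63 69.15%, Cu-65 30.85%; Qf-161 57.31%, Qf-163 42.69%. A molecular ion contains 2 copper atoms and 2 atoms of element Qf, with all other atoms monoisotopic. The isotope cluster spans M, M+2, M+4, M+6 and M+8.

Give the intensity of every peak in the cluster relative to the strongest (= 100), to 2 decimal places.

Copper pattern (n=2): 0.47817225 : 0.4266555 : 0.09517225
Element Qf pattern (n=2): 0.32844361 : 0.48931278 : 0.18224361
Convolve the two distributions (both contribute in 2-u steps):
  M: 0.47817225×0.32844361 = 0.157053
  M+2: 0.47817225×0.48931278 + 0.4266555×0.32844361 = 0.374108
  M+4: 0.47817225×0.18224361 + 0.4266555×0.48931278 + 0.09517225×0.32844361 = 0.327171
  M+6: 0.4266555×0.18224361 + 0.09517225×0.48931278 = 0.124324
  M+8: 0.09517225×0.18224361 = 0.017345
Scale to base peak (0.374108) = 100: 41.98 : 100.00 : 87.45 : 33.23 : 4.64

41.98 : 100.00 : 87.45 : 33.23 : 4.64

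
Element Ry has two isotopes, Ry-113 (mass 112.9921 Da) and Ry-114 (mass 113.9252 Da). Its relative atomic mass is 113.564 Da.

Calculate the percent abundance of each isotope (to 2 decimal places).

Let x be the fractional abundance of Ry-113; then Ry-114 has abundance 1 − x.
112.9921·x + 113.9252·(1 − x) = 113.564
(112.9921 − 113.9252)·x = 113.564 − 113.9252
x = -0.3612 / -0.9331 = 0.38710 → 38.71% Ry-113, 61.29% Ry-114.

Ry-113: 38.71%, Ry-114: 61.29%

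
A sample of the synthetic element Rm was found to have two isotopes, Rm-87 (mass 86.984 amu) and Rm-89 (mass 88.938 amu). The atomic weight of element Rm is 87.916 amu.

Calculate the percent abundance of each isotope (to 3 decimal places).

With x = fraction of Rm-87 (so Rm-89 is 1 − x):
86.984·x + 88.938·(1 − x) = 87.916
(86.984 − 88.938)·x = 87.916 − 88.938
x = -1.022 / -1.954 = 0.52303 → 52.303% Rm-87, 47.697% Rm-89.

Rm-87: 52.303%, Rm-89: 47.697%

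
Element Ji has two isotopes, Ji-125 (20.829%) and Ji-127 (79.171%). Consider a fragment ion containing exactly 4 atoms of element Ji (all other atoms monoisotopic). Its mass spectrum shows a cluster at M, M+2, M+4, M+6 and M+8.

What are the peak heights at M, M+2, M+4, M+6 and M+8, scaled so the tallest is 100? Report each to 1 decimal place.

0.5 : 6.9 : 39.5 : 100.0 : 95.0

The 4 Ji atoms are independent, so intensities follow the terms of (0.20829 + 0.79171)^4.
P(M) = 0.20829^4 = 0.001882
P(M+2) = 4 × 0.20829^3 × 0.79171^1 = 0.028617
P(M+4) = 6 × 0.20829^2 × 0.79171^2 = 0.163163
P(M+6) = 4 × 0.20829^1 × 0.79171^3 = 0.413454
P(M+8) = 0.79171^4 = 0.392884
The M+6 peak is largest (0.413454); scaling to 100 gives 0.5 : 6.9 : 39.5 : 100.0 : 95.0.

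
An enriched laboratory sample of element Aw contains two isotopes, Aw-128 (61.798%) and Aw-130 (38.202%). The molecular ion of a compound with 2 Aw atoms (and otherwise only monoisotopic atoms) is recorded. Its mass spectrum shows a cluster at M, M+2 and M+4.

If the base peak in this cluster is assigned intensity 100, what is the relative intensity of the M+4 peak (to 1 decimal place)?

30.9

Term probabilities: M 0.3819, M+2 0.4722, M+4 0.1459. Base peak = M+2.
P(M+2) = C(2,1) × 0.61798^1 × 0.38202^1 = 2 × 0.61798 × 0.38202 = 0.472161 (base)
P(M+4) = C(2,2) × 0.61798^0 × 0.38202^2 = 1 × 1.0000 × 0.14593928 = 0.145939
Relative intensity = 0.145939 / 0.472161 × 100 = 30.9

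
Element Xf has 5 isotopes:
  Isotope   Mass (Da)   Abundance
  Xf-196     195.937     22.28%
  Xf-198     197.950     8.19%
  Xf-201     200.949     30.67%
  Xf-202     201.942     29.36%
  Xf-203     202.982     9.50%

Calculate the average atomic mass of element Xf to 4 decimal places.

200.0714 Da

Ar = Σ fᵢ·mᵢ = 0.2228 × 195.937 + 0.0819 × 197.950 + 0.3067 × 200.949 + 0.2936 × 201.942 + 0.0950 × 202.982
= 43.65476 + 16.21211 + 61.63106 + 59.29017 + 19.28329 = 200.07139 Da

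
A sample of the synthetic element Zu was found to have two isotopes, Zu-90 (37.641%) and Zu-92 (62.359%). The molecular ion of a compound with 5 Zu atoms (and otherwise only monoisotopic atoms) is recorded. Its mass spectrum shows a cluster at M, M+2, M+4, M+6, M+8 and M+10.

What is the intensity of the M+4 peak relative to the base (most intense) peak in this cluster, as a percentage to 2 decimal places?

60.36%

(0.37641 + 0.62359)^5 gives M 0.0076, M+2 0.0626, M+4 0.2074, M+6 0.3436, M+8 0.2846, M+10 0.0943; the largest is M+6.
P(M+6) = C(5,3) × 0.37641^2 × 0.62359^3 = 10 × 0.14168449 × 0.24249201 = 0.343574 (base)
P(M+4) = C(5,2) × 0.37641^3 × 0.62359^2 = 10 × 0.05333146 × 0.38886449 = 0.207387
Relative intensity = 0.207387 / 0.343574 × 100 = 60.36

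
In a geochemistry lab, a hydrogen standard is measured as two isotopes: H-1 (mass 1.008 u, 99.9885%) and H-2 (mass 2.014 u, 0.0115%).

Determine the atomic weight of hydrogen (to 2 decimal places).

Weight each isotope mass by its fractional abundance: 0.999885 × 1.008 + 0.000115 × 2.014
= 1.0079 + 0.0002 = 1.0081 u

1.01 u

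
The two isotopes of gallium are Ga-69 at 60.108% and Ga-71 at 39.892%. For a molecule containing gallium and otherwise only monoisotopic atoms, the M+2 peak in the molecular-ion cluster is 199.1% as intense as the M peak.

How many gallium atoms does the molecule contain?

3

The M+2/M ratio from n Ga atoms is n · q/p = n · 0.39892/0.60108.
n = 1.991 × 0.60108/0.39892 = 3.00 ≈ 3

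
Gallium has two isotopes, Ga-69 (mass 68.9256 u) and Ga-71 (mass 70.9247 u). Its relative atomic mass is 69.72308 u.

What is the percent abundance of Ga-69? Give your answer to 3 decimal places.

Let x be the fractional abundance of Ga-69; then Ga-71 has abundance 1 − x.
68.9256·x + 70.9247·(1 − x) = 69.72308
(68.9256 − 70.9247)·x = 69.72308 − 70.9247
x = -1.20162 / -1.9991 = 0.60108 → 60.108% Ga-69, 39.892% Ga-71.

60.108%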